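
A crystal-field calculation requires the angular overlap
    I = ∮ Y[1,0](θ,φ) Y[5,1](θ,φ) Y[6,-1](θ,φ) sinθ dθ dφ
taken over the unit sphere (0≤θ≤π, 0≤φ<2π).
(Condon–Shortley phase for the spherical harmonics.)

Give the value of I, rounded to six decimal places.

-0.241725

Rules hold: Σm=0, L=12 even, 4≤6≤6.
N = 3·11·13 = 429
Δ = 0!·2!·10!/13! = 1/858
Racah Σ t=0..0: t=0:+1/14400 = 1/14400
⇒ 3j(1 5 6; 0 0 0)² = 6/143, sgn +1
Racah Σ t=0..0: t=0:+1/17280 = 1/17280
⇒ 3j(1 5 6; 0 1 -1)² = 35/858, sgn -1
4πI² = N·(3j₀)²·(3jₘ)² = 105/143
I = -1·√(0.734266/4π) = -0.24172507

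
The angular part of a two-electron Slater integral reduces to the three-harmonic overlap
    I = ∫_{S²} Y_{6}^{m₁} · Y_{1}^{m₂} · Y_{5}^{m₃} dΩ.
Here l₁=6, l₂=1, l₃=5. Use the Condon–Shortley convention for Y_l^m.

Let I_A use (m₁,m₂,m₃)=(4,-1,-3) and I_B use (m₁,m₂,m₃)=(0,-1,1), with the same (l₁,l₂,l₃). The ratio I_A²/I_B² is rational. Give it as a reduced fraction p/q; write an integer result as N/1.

Shared (l₁,l₂,l₃)=(6,1,5): N and (l;000)² cancel in I_A²/I_B².
A: Δ = 2!·10!·0!/13! = 1/858; Racah Σ t=0..0: t=0:+1/161280 = 1/161280; ⇒ 3j(6 1 5; 4 -1 -3)² = 15/286, sgn +1
B: Δ = 2!·10!·0!/13! = 1/858; Racah Σ t=0..0: t=0:+1/34560 = 1/34560; ⇒ 3j(6 1 5; 0 -1 1)² = 5/286, sgn +1
I_A²/I_B² = (15/286)/(5/286) = 3/1

3/1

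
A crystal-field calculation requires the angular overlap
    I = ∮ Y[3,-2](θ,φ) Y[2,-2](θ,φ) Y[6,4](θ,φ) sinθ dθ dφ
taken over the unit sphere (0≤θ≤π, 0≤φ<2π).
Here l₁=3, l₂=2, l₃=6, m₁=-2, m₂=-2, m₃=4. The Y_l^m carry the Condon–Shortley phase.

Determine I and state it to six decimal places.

triangle: need 1≤l₃≤5, have 6; I=0

0.000000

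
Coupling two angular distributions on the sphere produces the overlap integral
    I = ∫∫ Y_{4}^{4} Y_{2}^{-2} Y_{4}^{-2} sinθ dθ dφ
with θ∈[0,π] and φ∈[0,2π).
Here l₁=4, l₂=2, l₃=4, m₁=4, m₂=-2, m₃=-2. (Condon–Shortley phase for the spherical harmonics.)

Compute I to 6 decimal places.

m-sum 0 ✓  L=10 even ✓  2≤4≤6 ✓
Π(2lᵢ+1) = 9×5×9 = 405
triangle coeff Δ(4,2,4) = 1/13860
Σ_t [0,2]: t=0:+1/192 t=1:−1/36 t=2:+1/192 = -5/288
(3j)²=20/693 [(4 2 4; 0 0 0)], sign=-1
Σ_t [0,0]: t=0:+1/2880 = 1/2880
(3j)²=2/165 [(4 2 4; 4 -2 -2)], sign=+1
⇒ 4πI² = 120/847
I = (-1)√(120/847/(4π)) = -0.10618031

-0.106180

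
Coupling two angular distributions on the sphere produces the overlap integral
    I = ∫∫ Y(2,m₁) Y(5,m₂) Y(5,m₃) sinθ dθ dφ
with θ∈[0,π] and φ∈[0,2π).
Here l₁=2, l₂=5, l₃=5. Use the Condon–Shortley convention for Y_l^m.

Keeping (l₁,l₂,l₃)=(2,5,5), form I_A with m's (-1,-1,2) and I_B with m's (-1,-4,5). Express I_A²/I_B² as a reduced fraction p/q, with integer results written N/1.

14/45

Same 2,5,5: normalisation and zero-m 3j drop out of the ratio.
A: Δ: 2! 2! 8! / 13! → 1/38610; sum: t=1:−1/1440 t=2:+1/2880 = -1/2880; 3j²(2 5 5; -1 -1 2) = Δ·Π!·Σ² = 7/715  (sign +1)
B: Δ: 2! 2! 8! / 13! → 1/38610; sum: t=1:−1/80640 = -1/80640; 3j²(2 5 5; -1 -4 5) = Δ·Π!·Σ² = 9/286  (sign -1)
I_A²/I_B² = (7/715)/(9/286) = 14/45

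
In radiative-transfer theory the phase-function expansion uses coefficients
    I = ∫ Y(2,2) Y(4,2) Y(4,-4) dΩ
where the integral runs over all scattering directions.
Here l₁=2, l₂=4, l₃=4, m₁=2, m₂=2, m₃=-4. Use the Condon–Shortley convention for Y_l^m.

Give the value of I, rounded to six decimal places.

m-sum 0 ✓  L=10 even ✓  2≤4≤6 ✓
Π(2lᵢ+1) = 5×9×9 = 405
triangle coeff Δ(2,4,4) = 1/13860
Σ_t [0,2]: t=0:+1/192 t=1:−1/36 t=2:+1/192 = -5/288
(3j)²=20/693 [(2 4 4; 0 0 0)], sign=-1
Σ_t [0,0]: t=0:+1/2880 = 1/2880
(3j)²=2/165 [(2 4 4; 2 2 -4)], sign=+1
⇒ 4πI² = 120/847
I = (-1)√(120/847/(4π)) = -0.10618031

-0.106180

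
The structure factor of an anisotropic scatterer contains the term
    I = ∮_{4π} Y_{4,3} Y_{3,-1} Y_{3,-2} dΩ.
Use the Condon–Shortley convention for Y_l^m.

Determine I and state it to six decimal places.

Checks pass: Σm=0; 10 even; l₃=3∈[1,7].
(2·4+1)(2·3+1)(2·3+1) = 441
Δ: 4! 4! 2! / 11! → 1/34650
sum: t=1:−1/72 t=2:+1/16 t=3:−1/72 = 5/144
3j²(4 3 3; 0 0 0) = Δ·Π!·Σ² = 2/77  (sign -1)
sum: t=0:+1/288 t=1:−1/144 = -1/288
3j²(4 3 3; 3 -1 -2) = Δ·Π!·Σ² = 1/99  (sign +1)
combine: 4πI² = 441·2/77·1/99 = 14/121
take √, sign -1: I = -0.09595473

-0.095955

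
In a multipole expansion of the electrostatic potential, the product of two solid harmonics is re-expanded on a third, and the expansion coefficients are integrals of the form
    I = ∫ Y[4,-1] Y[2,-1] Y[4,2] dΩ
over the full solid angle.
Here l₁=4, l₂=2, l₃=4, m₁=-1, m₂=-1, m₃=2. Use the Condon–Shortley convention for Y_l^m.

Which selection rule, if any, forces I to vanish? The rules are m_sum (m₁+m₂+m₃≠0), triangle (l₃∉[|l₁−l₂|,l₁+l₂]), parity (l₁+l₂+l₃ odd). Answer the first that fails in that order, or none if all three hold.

none

m₁+m₂+m₃ = -1 − 1 + 2 = 0  ✓
triangle: |4−2|=2 ≤ l₃=4 ≤ 4+2=6  ✓
parity: l₁+l₂+l₃ = 10 is even  ✓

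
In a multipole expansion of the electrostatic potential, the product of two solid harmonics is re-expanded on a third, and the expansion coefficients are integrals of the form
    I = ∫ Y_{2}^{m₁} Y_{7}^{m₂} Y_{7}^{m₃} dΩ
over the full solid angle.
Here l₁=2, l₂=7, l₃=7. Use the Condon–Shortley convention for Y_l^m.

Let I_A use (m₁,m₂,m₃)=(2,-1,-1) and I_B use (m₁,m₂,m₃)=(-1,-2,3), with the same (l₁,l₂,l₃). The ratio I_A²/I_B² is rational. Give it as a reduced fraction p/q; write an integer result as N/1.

Same 2,7,7: normalisation and zero-m 3j drop out of the ratio.
A: Δ: 2! 2! 12! / 17! → 1/185640; sum: t=0:+1/2073600 = 1/2073600; 3j²(2 7 7; 2 -1 -1) = Δ·Π!·Σ² = 28/1105  (sign +1)
B: Δ: 2! 2! 12! / 17! → 1/185640; sum: t=1:−1/1935360 t=2:+1/4354560 = -1/3483648; 3j²(2 7 7; -1 -2 3) = Δ·Π!·Σ² = 125/12376  (sign -1)
I_A²/I_B² = (28/1105)/(125/12376) = 1568/625

1568/625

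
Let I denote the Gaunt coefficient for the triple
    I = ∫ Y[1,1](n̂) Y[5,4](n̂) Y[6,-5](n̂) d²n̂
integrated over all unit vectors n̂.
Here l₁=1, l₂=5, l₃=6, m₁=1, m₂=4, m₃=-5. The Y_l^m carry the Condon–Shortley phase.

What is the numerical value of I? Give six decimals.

Checks pass: Σm=0; 12 even; l₃=6∈[4,6].
(2·1+1)(2·5+1)(2·6+1) = 429
Δ: 0! 2! 10! / 13! → 1/858
sum: t=0:+1/14400 = 1/14400
3j²(1 5 6; 0 0 0) = Δ·Π!·Σ² = 6/143  (sign +1)
sum: t=0:+1/725760 = 1/725760
3j²(1 5 6; 1 4 -5) = Δ·Π!·Σ² = 5/78  (sign -1)
combine: 4πI² = 429·6/143·5/78 = 15/13
take √, sign -1: I = -0.30301841

-0.303018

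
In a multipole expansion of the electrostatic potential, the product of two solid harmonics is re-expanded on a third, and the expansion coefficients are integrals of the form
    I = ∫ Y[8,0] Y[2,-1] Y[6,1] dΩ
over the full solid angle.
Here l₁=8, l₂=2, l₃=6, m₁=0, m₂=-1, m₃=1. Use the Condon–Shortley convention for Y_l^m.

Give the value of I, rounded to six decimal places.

Checks pass: Σm=0; 16 even; l₃=6∈[6,10].
(2·8+1)(2·2+1)(2·6+1) = 1105
Δ: 4! 12! 0! / 17! → 1/30940
sum: t=2:+1/2073600 = 1/2073600
3j²(8 2 6; 0 0 0) = Δ·Π!·Σ² = 28/1105  (sign +1)
sum: t=1:−1/3628800 = -1/3628800
3j²(8 2 6; 0 -1 1) = Δ·Π!·Σ² = 16/1105  (sign +1)
combine: 4πI² = 1105·28/1105·16/1105 = 448/1105
take √, sign +1: I = 0.17961927

0.179619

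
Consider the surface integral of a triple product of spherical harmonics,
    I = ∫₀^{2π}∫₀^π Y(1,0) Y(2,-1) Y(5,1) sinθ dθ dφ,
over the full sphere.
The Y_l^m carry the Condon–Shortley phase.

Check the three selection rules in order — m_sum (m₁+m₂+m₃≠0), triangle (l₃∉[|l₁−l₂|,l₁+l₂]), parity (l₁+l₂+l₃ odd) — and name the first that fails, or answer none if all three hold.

azimuthal sum: 0 − 1 + 1 = 0  ✓
1 ≤ 5 ≤ 3 (triangle on l)  ✗
L = 1 + 2 + 5 = 8 (even)

triangle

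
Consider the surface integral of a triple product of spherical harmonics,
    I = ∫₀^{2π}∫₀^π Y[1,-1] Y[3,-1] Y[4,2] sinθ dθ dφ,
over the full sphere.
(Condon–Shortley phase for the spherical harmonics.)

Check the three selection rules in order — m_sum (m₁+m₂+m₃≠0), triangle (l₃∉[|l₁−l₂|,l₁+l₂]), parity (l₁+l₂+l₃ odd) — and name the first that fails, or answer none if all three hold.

none

azimuthal sum: -1 − 1 + 2 = 0  ✓
2 ≤ 4 ≤ 4 (triangle on l)  ✓
L = 1 + 3 + 4 = 8 (even)  ✓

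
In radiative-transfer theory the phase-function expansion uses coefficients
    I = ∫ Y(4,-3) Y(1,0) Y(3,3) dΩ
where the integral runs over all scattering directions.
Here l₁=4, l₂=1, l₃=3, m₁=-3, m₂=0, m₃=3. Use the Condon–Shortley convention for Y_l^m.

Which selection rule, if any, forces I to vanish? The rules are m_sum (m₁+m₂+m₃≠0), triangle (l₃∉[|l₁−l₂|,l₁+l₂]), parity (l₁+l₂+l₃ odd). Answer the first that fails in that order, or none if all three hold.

azimuthal sum: -3 + 0 + 3 = 0  ✓
3 ≤ 3 ≤ 5 (triangle on l)  ✓
L = 4 + 1 + 3 = 8 (even)  ✓

none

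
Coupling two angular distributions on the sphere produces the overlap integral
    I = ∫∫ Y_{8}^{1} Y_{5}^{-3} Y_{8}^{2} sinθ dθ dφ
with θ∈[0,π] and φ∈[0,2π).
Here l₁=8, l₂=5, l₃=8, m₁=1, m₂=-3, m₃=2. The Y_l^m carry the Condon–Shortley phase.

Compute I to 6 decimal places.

Σlᵢ=21 odd — θ-integrand is odd under cosθ→−cosθ; I=0

0.000000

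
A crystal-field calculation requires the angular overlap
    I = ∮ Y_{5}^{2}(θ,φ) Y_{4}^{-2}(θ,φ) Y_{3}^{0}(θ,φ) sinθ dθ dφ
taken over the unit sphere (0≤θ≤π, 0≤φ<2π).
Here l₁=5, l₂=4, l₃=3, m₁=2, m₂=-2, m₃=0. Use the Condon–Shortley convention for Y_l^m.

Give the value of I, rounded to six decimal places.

Rules hold: Σm=0, L=12 even, 1≤3≤9.
N = 11·9·7 = 693
Δ = 6!·4!·2!/13! = 1/180180
Racah Σ t=2..4: t=2:+1/576 t=3:−1/144 t=4:+1/576 = -1/288
⇒ 3j(5 4 3; 0 0 0)² = 20/1001, sgn +1
Racah Σ t=0..2: t=0:+1/8640 t=1:−1/480 t=2:+1/576 = -1/4320
⇒ 3j(5 4 3; 2 -2 0)² = 1/2145, sgn +1
4πI² = N·(3j₀)²·(3jₘ)² = 12/1859
I = +1·√(0.00645508/4π) = 0.02266449

0.022664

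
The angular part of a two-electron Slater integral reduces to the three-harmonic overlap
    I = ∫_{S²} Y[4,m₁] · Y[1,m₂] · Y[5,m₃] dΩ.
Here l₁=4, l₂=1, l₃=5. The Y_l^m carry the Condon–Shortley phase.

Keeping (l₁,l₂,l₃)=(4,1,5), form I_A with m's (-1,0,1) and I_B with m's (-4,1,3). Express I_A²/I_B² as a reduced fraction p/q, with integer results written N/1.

l's match ⇒ only the (l;m) 3-j factors differ between A and B.
A: triangle coeff Δ(4,1,5) = 1/495; Σ_t [0,0]: t=0:+1/720 = 1/720; (3j)²=8/165 [(4 1 5; -1 0 1)], sign=+1
B: triangle coeff Δ(4,1,5) = 1/495; Σ_t [0,0]: t=0:+1/80640 = 1/80640; (3j)²=1/495 [(4 1 5; -4 1 3)], sign=+1
I_A²/I_B² = (8/165)/(1/495) = 24/1

24/1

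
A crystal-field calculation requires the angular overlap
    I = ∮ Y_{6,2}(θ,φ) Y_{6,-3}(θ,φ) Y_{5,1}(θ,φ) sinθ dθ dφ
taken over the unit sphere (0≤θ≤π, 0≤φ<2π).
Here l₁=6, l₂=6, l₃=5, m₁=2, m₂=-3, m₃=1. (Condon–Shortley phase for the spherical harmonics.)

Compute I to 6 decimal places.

l₁+l₂+l₃=17 is odd: 3j(l;000)=0 ⇒ I=0

0.000000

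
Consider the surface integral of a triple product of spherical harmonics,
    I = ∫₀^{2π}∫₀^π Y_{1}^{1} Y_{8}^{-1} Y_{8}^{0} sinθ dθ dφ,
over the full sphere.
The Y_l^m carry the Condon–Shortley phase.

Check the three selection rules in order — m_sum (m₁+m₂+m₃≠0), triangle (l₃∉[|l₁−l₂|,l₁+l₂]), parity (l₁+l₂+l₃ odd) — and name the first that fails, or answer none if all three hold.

azimuthal sum: 1 − 1 + 0 = 0  ✓
7 ≤ 8 ≤ 9 (triangle on l)  ✓
L = 1 + 8 + 8 = 17 (odd)  ✗

parity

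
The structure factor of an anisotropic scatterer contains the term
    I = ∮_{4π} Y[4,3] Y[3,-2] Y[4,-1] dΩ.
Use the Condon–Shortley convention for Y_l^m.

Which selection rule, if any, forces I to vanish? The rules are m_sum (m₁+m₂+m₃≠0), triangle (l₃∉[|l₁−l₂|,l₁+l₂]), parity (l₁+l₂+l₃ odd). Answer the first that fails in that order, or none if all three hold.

m₁+m₂+m₃ = 3 − 2 − 1 = 0  ✓
triangle: |4−3|=1 ≤ l₃=4 ≤ 4+3=7  ✓
parity: l₁+l₂+l₃ = 11 is odd  ✗

parity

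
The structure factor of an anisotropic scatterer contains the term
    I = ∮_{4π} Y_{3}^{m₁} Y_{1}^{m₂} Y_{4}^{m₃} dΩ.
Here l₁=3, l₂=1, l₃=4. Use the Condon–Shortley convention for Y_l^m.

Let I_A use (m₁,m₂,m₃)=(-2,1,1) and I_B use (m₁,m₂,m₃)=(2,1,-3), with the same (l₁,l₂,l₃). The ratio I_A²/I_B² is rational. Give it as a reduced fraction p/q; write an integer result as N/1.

1/7

l's match ⇒ only the (l;m) 3-j factors differ between A and B.
A: triangle coeff Δ(3,1,4) = 1/252; Σ_t [0,0]: t=0:+1/240 = 1/240; (3j)²=1/84 [(3 1 4; -2 1 1)], sign=-1
B: triangle coeff Δ(3,1,4) = 1/252; Σ_t [0,0]: t=0:+1/240 = 1/240; (3j)²=1/12 [(3 1 4; 2 1 -3)], sign=-1
I_A²/I_B² = (1/84)/(1/12) = 1/7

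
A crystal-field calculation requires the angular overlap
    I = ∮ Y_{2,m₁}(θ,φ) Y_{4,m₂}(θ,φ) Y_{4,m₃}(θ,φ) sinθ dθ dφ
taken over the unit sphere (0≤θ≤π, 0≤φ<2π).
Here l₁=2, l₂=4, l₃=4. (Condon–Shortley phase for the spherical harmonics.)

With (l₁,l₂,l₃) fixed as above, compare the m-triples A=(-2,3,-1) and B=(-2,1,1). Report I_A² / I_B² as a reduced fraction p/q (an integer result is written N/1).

63/100

Same 2,4,4: normalisation and zero-m 3j drop out of the ratio.
A: Δ: 2! 2! 6! / 11! → 1/13860; sum: t=2:+1/480 = 1/480; 3j²(2 4 4; -2 3 -1) = Δ·Π!·Σ² = 3/110  (sign -1)
B: Δ: 2! 2! 6! / 11! → 1/13860; sum: t=2:+1/144 = 1/144; 3j²(2 4 4; -2 1 1) = Δ·Π!·Σ² = 10/231  (sign -1)
I_A²/I_B² = (3/110)/(10/231) = 63/100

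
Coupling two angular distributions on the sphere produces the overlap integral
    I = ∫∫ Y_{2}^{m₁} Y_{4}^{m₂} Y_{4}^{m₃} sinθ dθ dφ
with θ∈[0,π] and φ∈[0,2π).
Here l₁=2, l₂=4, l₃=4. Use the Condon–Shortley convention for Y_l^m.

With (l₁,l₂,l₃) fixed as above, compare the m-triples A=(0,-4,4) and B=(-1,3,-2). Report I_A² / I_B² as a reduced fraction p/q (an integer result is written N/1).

Same 2,4,4: normalisation and zero-m 3j drop out of the ratio.
A: Δ: 2! 2! 6! / 11! → 1/13860; sum: t=0:+1/2880 = 1/2880; 3j²(2 4 4; 0 -4 4) = Δ·Π!·Σ² = 28/495  (sign +1)
B: Δ: 2! 2! 6! / 11! → 1/13860; sum: t=1:−1/1440 t=2:+1/240 = 1/288; 3j²(2 4 4; -1 3 -2) = Δ·Π!·Σ² = 5/132  (sign +1)
I_A²/I_B² = (28/495)/(5/132) = 112/75

112/75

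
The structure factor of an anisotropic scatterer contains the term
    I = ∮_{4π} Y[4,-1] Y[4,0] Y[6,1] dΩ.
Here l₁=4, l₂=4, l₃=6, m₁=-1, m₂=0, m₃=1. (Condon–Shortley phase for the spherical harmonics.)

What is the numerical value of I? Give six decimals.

Checks pass: Σm=0; 14 even; l₃=6∈[0,8].
(2·4+1)(2·4+1)(2·6+1) = 1053
Δ: 2! 6! 6! / 15! → 1/1261260
sum: t=0:+1/4608 t=1:−1/1296 t=2:+1/4608 = -7/20736
3j²(4 4 6; 0 0 0) = Δ·Π!·Σ² = 20/1287  (sign -1)
sum: t=0:+1/11520 t=1:−1/1728 t=2:+1/3456 = -7/34560
3j²(4 4 6; -1 0 1) = Δ·Π!·Σ² = 7/858  (sign +1)
combine: 4πI² = 1053·20/1287·7/858 = 210/1573
take √, sign -1: I = -0.10307192

-0.103072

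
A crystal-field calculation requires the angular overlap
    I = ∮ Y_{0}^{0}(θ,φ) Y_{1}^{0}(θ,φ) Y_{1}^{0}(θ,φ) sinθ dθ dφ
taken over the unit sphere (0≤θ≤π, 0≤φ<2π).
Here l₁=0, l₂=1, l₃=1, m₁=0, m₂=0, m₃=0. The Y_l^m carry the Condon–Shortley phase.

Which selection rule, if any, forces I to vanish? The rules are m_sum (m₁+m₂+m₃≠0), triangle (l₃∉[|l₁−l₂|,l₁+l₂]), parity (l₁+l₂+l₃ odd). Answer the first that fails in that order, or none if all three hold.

none

Σmᵢ = 0  ✓
l₃∈[|l₁−l₂|,l₁+l₂]=[1,1], have l₃=1  ✓
Σlᵢ = 2 ⇒ even  ✓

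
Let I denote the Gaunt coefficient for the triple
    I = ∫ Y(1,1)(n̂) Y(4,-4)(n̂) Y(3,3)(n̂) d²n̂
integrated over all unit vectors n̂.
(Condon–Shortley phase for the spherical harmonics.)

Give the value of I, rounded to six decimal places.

0.325735

Rules hold: Σm=0, L=8 even, 3≤3≤5.
N = 3·9·7 = 189
Δ = 2!·0!·6!/9! = 1/252
Racah Σ t=1..1: t=1:−1/36 = -1/36
⇒ 3j(1 4 3; 0 0 0)² = 4/63, sgn +1
Racah Σ t=0..0: t=0:+1/1440 = 1/1440
⇒ 3j(1 4 3; 1 -4 3)² = 1/9, sgn +1
4πI² = N·(3j₀)²·(3jₘ)² = 4/3
I = +1·√(1.33333/4π) = 0.32573501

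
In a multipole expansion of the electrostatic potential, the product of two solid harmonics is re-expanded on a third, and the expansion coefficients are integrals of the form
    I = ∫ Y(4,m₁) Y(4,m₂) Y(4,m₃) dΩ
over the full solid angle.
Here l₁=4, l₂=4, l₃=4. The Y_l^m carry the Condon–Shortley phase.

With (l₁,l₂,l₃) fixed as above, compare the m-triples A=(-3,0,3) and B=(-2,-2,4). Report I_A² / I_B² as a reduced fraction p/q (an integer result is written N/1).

Same 4,4,4: normalisation and zero-m 3j drop out of the ratio.
A: Δ: 4! 4! 4! / 13! → 1/450450; sum: t=3:−1/864 t=4:+1/3456 = -1/1152; 3j²(4 4 4; -3 0 3) = Δ·Π!·Σ² = 7/286  (sign +1)
B: Δ: 4! 4! 4! / 13! → 1/450450; sum: t=2:+1/2304 = 1/2304; 3j²(4 4 4; -2 -2 4) = Δ·Π!·Σ² = 5/143  (sign +1)
I_A²/I_B² = (7/286)/(5/143) = 7/10

7/10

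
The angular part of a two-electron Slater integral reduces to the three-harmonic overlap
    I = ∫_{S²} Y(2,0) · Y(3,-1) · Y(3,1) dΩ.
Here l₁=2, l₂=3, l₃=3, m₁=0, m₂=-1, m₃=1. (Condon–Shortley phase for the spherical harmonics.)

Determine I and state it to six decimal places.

-0.126157

Rules hold: Σm=0, L=8 even, 1≤3≤5.
N = 5·7·7 = 245
Δ = 2!·2!·4!/9! = 1/3780
Racah Σ t=0..2: t=0:+1/24 t=1:−1/4 t=2:+1/24 = -1/6
⇒ 3j(2 3 3; 0 0 0)² = 4/105, sgn +1
Racah Σ t=0..2: t=0:+1/16 t=1:−1/6 t=2:+1/96 = -3/32
⇒ 3j(2 3 3; 0 -1 1)² = 3/140, sgn -1
4πI² = N·(3j₀)²·(3jₘ)² = 1/5
I = -1·√(0.2/4π) = -0.12615663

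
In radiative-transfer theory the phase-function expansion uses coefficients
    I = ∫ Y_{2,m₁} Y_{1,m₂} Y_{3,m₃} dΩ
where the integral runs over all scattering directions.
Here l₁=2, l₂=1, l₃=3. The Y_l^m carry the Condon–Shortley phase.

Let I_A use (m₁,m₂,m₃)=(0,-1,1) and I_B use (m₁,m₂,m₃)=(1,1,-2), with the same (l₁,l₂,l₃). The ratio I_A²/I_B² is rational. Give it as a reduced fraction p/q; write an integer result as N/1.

Same 2,1,3: normalisation and zero-m 3j drop out of the ratio.
A: Δ: 0! 4! 2! / 7! → 1/105; sum: t=0:+1/8 = 1/8; 3j²(2 1 3; 0 -1 1) = Δ·Π!·Σ² = 2/35  (sign +1)
B: Δ: 0! 4! 2! / 7! → 1/105; sum: t=0:+1/12 = 1/12; 3j²(2 1 3; 1 1 -2) = Δ·Π!·Σ² = 2/21  (sign -1)
I_A²/I_B² = (2/35)/(2/21) = 3/5

3/5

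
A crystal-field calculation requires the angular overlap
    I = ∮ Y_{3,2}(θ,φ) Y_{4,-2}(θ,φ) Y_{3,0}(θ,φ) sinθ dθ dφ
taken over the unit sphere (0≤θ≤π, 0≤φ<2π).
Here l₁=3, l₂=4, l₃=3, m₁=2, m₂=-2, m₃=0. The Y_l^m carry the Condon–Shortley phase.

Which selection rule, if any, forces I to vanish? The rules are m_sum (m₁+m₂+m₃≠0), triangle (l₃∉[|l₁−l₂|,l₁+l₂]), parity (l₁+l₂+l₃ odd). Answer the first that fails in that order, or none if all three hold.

Σmᵢ = 0  ✓
l₃∈[|l₁−l₂|,l₁+l₂]=[1,7], have l₃=3  ✓
Σlᵢ = 10 ⇒ even  ✓

none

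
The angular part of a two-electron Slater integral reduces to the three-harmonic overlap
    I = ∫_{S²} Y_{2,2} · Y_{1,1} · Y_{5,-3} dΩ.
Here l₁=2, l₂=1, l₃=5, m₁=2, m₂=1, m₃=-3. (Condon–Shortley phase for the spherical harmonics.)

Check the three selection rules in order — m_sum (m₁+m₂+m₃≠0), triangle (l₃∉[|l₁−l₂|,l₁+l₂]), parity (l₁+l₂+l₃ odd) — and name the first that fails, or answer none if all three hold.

azimuthal sum: 2 + 1 − 3 = 0  ✓
1 ≤ 5 ≤ 3 (triangle on l)  ✗
L = 2 + 1 + 5 = 8 (even)

triangle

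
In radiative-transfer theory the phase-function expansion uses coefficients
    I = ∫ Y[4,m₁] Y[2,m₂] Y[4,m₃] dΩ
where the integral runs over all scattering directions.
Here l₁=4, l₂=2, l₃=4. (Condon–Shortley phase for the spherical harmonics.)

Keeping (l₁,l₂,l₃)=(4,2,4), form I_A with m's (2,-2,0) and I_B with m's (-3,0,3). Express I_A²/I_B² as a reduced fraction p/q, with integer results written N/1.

Shared (l₁,l₂,l₃)=(4,2,4): N and (l;000)² cancel in I_A²/I_B².
A: Δ = 2!·6!·2!/11! = 1/13860; Racah Σ t=0..0: t=0:+1/192 = 1/192; ⇒ 3j(4 2 4; 2 -2 0)² = 3/77, sgn +1
B: Δ = 2!·6!·2!/11! = 1/13860; Racah Σ t=1..2: t=1:−1/720 t=2:+1/480 = 1/1440; ⇒ 3j(4 2 4; -3 0 3)² = 7/1980, sgn -1
I_A²/I_B² = (3/77)/(7/1980) = 540/49

540/49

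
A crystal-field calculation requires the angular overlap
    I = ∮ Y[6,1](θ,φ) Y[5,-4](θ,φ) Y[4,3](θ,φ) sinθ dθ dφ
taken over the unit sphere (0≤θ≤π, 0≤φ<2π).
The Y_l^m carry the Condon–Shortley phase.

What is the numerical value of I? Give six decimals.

0.000000

L=15 odd ⇒ parity kills the (l;000) factor ⇒ I = 0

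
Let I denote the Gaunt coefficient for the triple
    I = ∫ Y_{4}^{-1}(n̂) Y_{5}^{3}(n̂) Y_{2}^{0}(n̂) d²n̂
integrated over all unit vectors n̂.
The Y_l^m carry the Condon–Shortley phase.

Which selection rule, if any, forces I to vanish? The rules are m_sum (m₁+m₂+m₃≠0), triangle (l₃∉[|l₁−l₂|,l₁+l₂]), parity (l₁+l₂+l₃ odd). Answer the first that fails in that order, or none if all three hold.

azimuthal sum: -1 + 3 + 0 = 2  ✗
1 ≤ 2 ≤ 9 (triangle on l)
L = 4 + 5 + 2 = 11 (odd)

m_sum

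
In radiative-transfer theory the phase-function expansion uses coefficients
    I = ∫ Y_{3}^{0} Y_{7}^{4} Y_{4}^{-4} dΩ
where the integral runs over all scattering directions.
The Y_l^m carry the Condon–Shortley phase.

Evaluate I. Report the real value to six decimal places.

Rules hold: Σm=0, L=14 even, 4≤4≤10.
N = 7·15·9 = 945
Δ = 6!·0!·8!/15! = 1/45045
Racah Σ t=3..3: t=3:−1/20736 = -1/20736
⇒ 3j(3 7 4; 0 0 0)² = 35/1287, sgn -1
Racah Σ t=3..3: t=3:−1/1451520 = -1/1451520
⇒ 3j(3 7 4; 0 4 -4)² = 1/273, sgn -1
4πI² = N·(3j₀)²·(3jₘ)² = 175/1859
I = +1·√(0.0941366/4π) = 0.08655146

0.086551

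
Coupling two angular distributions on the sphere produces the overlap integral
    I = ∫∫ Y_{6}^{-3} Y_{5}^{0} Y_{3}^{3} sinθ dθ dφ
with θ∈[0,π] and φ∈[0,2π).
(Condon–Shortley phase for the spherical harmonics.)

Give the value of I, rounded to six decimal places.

0.190675

m-sum 0 ✓  L=14 even ✓  1≤3≤11 ✓
Π(2lᵢ+1) = 13×11×7 = 1001
triangle coeff Δ(6,5,3) = 1/675675
Σ_t [3,5]: t=3:−1/8640 t=4:+1/2304 t=5:−1/8640 = 7/34560
(3j)²=7/429 [(6 5 3; 0 0 0)], sign=-1
Σ_t [5,5]: t=5:−1/34560 = -1/34560
(3j)²=4/143 [(6 5 3; -3 0 3)], sign=-1
⇒ 4πI² = 196/429
I = (+1)√(196/429/(4π)) = 0.19067531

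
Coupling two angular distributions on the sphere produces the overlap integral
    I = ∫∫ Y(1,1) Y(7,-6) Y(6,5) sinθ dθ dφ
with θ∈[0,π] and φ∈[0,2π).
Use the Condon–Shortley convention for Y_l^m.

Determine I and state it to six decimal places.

0.309019

Rules hold: Σm=0, L=14 even, 6≤6≤8.
N = 3·15·13 = 585
Δ = 2!·0!·12!/15! = 1/1365
Racah Σ t=1..1: t=1:−1/518400 = -1/518400
⇒ 3j(1 7 6; 0 0 0)² = 7/195, sgn -1
Racah Σ t=0..0: t=0:+1/79833600 = 1/79833600
⇒ 3j(1 7 6; 1 -6 5)² = 2/35, sgn -1
4πI² = N·(3j₀)²·(3jₘ)² = 6/5
I = +1·√(1.2/4π) = 0.30901936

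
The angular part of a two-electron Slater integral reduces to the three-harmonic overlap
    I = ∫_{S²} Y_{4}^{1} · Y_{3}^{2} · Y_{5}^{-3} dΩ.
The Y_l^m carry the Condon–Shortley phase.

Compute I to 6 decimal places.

-0.035836

m-sum 0 ✓  L=12 even ✓  1≤5≤7 ✓
Π(2lᵢ+1) = 9×7×11 = 693
triangle coeff Δ(4,3,5) = 1/180180
Σ_t [0,2]: t=0:+1/576 t=1:−1/144 t=2:+1/576 = -1/288
(3j)²=20/1001 [(4 3 5; 0 0 0)], sign=+1
Σ_t [1,2]: t=1:−1/1152 t=2:+1/1440 = -1/5760
(3j)²=1/858 [(4 3 5; 1 2 -3)], sign=-1
⇒ 4πI² = 30/1859
I = (-1)√(30/1859/(4π)) = -0.03583571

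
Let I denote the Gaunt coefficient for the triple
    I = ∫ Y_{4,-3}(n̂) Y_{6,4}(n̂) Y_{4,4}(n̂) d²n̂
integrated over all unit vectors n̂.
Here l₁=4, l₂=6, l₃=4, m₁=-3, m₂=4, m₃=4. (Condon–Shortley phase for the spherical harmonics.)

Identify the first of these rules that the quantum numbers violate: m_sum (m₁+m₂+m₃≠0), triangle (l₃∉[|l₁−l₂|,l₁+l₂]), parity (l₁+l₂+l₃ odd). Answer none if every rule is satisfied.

Σmᵢ = 5  ✗
l₃∈[|l₁−l₂|,l₁+l₂]=[2,10], have l₃=4
Σlᵢ = 14 ⇒ even

m_sum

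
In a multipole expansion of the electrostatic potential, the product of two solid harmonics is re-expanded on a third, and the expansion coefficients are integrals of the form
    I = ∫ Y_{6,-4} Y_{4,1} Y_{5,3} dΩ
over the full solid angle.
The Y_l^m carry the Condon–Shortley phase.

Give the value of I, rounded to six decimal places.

l₁+l₂+l₃=15 is odd: 3j(l;000)=0 ⇒ I=0

0.000000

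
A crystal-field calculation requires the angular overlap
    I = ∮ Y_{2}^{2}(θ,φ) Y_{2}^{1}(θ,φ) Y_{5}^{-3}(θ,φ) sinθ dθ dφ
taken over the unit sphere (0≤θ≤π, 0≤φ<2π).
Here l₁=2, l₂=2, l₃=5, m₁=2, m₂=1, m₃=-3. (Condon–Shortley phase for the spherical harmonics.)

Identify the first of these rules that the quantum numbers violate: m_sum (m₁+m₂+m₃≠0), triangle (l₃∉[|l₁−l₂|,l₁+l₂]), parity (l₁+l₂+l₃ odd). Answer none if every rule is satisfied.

m₁+m₂+m₃ = 2 + 1 − 3 = 0  ✓
triangle: |2−2|=0 ≤ l₃=5 ≤ 2+2=4  ✗
parity: l₁+l₂+l₃ = 9 is odd

triangle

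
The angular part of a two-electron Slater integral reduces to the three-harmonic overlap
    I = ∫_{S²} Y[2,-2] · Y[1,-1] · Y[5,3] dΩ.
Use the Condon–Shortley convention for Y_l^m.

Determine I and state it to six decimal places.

l₃=5 ∉ [1,3] — triangle fails ⇒ I = 0

0.000000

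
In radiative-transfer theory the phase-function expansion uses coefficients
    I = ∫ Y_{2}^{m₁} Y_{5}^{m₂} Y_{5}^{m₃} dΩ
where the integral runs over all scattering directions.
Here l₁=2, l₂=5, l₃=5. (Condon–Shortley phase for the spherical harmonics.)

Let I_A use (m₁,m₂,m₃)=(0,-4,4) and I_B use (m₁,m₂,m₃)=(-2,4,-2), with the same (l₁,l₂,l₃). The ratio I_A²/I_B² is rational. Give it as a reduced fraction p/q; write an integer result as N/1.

1/2

l's match ⇒ only the (l;m) 3-j factors differ between A and B.
A: triangle coeff Δ(2,5,5) = 1/38610; Σ_t [0,1]: t=0:+1/20160 t=1:−1/40320 = 1/40320; (3j)²=6/715 [(2 5 5; 0 -4 4)], sign=-1
B: triangle coeff Δ(2,5,5) = 1/38610; Σ_t [2,2]: t=2:+1/20160 = 1/20160; (3j)²=12/715 [(2 5 5; -2 4 -2)], sign=-1
I_A²/I_B² = (6/715)/(12/715) = 1/2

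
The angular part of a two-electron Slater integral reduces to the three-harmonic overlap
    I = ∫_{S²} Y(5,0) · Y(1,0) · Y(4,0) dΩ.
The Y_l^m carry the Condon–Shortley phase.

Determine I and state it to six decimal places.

0.245532

Rules hold: Σm=0, L=10 even, 4≤4≤6.
N = 11·3·9 = 297
Δ = 2!·8!·0!/11! = 1/495
Racah Σ t=1..1: t=1:−1/576 = -1/576
⇒ 3j(5 1 4; 0 0 0)² = 5/99, sgn -1
(m-triple is (0,0,0) — same symbol as above.)
4πI² = N·(3j₀)²·(3jₘ)² = 25/33
I = +1·√(0.757576/4π) = 0.24553200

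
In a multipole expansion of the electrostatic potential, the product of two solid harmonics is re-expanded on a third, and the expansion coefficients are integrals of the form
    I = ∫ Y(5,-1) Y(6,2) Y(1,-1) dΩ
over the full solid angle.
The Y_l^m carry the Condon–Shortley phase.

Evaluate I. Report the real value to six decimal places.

Checks pass: Σm=0; 12 even; l₃=1∈[1,11].
(2·5+1)(2·6+1)(2·1+1) = 429
Δ: 10! 0! 2! / 13! → 1/858
sum: t=5:−1/14400 = -1/14400
3j²(5 6 1; 0 0 0) = Δ·Π!·Σ² = 6/143  (sign +1)
sum: t=6:+1/34560 = 1/34560
3j²(5 6 1; -1 2 -1) = Δ·Π!·Σ² = 14/429  (sign +1)
combine: 4πI² = 429·6/143·14/429 = 84/143
take √, sign +1: I = 0.21620548

0.216205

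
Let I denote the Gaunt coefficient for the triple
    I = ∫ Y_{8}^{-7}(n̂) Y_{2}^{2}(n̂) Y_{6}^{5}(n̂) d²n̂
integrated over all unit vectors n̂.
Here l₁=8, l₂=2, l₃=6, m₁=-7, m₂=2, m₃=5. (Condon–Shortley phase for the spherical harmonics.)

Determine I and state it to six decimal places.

m-sum 0 ✓  L=16 even ✓  6≤6≤10 ✓
Π(2lᵢ+1) = 17×5×13 = 1105
triangle coeff Δ(8,2,6) = 1/30940
Σ_t [2,2]: t=2:+1/2073600 = 1/2073600
(3j)²=28/1105 [(8 2 6; 0 0 0)], sign=+1
Σ_t [4,4]: t=4:+1/958003200 = 1/958003200
(3j)²=3/68 [(8 2 6; -7 2 5)], sign=-1
⇒ 4πI² = 21/17
I = (-1)√(21/17/(4π)) = -0.31353083

-0.313531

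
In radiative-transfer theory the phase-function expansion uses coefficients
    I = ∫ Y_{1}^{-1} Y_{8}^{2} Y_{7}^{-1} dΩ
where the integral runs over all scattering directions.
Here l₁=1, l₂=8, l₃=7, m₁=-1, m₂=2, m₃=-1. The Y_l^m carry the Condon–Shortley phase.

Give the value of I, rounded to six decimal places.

Rules hold: Σm=0, L=16 even, 7≤7≤9.
N = 3·17·15 = 765
Δ = 2!·0!·14!/17! = 1/2040
Racah Σ t=1..1: t=1:−1/25401600 = -1/25401600
⇒ 3j(1 8 7; 0 0 0)² = 8/255, sgn +1
Racah Σ t=2..2: t=2:+1/58060800 = 1/58060800
⇒ 3j(1 8 7; -1 2 -1)² = 3/136, sgn +1
4πI² = N·(3j₀)²·(3jₘ)² = 9/17
I = +1·√(0.529412/4π) = 0.20525411

0.205254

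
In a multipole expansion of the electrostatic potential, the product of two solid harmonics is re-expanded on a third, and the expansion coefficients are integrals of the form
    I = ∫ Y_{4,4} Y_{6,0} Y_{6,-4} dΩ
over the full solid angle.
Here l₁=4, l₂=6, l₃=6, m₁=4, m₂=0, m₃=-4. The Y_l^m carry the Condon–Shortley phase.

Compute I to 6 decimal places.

0.141673

Rules hold: Σm=0, L=16 even, 2≤6≤10.
N = 9·13·13 = 1521
Δ = 4!·4!·8!/17! = 1/15315300
Racah Σ t=0..4: t=0:+1/829440 t=1:−1/25920 t=2:+1/9216 t=3:−1/25920 t=4:+1/829440 = 7/207360
⇒ 3j(4 6 6; 0 0 0)² = 28/2431, sgn +1
Racah Σ t=0..0: t=0:+1/829440 = 1/829440
⇒ 3j(4 6 6; 4 0 -4)² = 35/2431, sgn +1
4πI² = N·(3j₀)²·(3jₘ)² = 8820/34969
I = +1·√(0.252223/4π) = 0.14167322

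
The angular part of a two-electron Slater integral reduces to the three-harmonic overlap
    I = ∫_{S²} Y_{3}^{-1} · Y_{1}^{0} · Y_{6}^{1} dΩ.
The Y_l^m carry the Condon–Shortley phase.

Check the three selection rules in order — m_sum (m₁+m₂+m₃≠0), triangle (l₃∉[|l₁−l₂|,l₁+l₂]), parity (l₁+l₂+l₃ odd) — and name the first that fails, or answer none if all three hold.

triangle

m₁+m₂+m₃ = -1 + 0 + 1 = 0  ✓
triangle: |3−1|=2 ≤ l₃=6 ≤ 3+1=4  ✗
parity: l₁+l₂+l₃ = 10 is even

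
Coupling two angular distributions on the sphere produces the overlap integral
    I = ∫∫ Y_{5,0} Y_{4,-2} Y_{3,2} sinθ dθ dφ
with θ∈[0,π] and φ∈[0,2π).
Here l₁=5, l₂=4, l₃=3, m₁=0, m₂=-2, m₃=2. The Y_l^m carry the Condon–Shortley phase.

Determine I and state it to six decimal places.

Checks pass: Σm=0; 12 even; l₃=3∈[1,9].
(2·5+1)(2·4+1)(2·3+1) = 693
Δ: 6! 4! 2! / 13! → 1/180180
sum: t=2:+1/576 t=3:−1/144 t=4:+1/576 = -1/288
3j²(5 4 3; 0 0 0) = Δ·Π!·Σ² = 20/1001  (sign +1)
sum: t=1:−1/2880 t=2:+1/576 = 1/720
3j²(5 4 3; 0 -2 2) = Δ·Π!·Σ² = 80/3003  (sign -1)
combine: 4πI² = 693·20/1001·80/3003 = 4800/13013
take √, sign -1: I = -0.17132746

-0.171327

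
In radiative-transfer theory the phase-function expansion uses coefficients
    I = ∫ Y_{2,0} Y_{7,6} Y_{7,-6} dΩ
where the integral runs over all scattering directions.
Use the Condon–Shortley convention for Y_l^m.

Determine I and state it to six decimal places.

-0.148420

m-sum 0 ✓  L=16 even ✓  5≤7≤9 ✓
Π(2lᵢ+1) = 5×15×15 = 1125
triangle coeff Δ(2,7,7) = 1/185640
Σ_t [0,2]: t=0:+1/2419200 t=1:−1/518400 t=2:+1/2419200 = -1/907200
(3j)²=56/3315 [(2 7 7; 0 0 0)], sign=+1
Σ_t [1,2]: t=1:−1/479001600 t=2:+1/159667200 = 1/239500800
(3j)²=26/1785 [(2 7 7; 0 6 -6)], sign=-1
⇒ 4πI² = 80/289
I = (-1)√(80/289/(4π)) = -0.14841956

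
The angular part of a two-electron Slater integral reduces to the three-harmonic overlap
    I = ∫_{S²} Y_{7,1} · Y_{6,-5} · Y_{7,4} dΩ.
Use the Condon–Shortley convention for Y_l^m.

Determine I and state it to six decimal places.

m-sum 0 ✓  L=20 even ✓  1≤7≤13 ✓
Π(2lᵢ+1) = 15×13×15 = 2925
triangle coeff Δ(7,6,7) = 1/2444321880
Σ_t [0,6]: t=0:+1/2612736000 t=1:−1/20736000 t=2:+1/1658880 t=3:−1/746496 t=4:+1/1658880 t=5:−1/20736000 t=6:+1/2612736000 = -1/4354560
(3j)²=1000/138567 [(7 6 7; 0 0 0)], sign=+1
Σ_t [0,1]: t=0:+1/124416000 t=1:−1/62208000 = -1/124416000
(3j)²=154/20995 [(7 6 7; 1 -5 4)], sign=+1
⇒ 4πI² = 210000/1356277
I = (+1)√(210000/1356277/(4π)) = 0.11100193

0.111002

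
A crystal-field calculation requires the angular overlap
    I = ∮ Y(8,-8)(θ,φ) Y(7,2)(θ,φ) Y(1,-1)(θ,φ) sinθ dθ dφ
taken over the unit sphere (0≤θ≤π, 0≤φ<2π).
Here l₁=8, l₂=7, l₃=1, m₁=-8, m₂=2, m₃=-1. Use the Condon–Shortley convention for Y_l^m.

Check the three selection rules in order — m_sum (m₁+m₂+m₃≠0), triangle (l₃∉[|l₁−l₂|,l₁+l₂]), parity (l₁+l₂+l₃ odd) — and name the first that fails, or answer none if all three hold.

Σmᵢ = -7  ✗
l₃∈[|l₁−l₂|,l₁+l₂]=[1,15], have l₃=1
Σlᵢ = 16 ⇒ even

m_sum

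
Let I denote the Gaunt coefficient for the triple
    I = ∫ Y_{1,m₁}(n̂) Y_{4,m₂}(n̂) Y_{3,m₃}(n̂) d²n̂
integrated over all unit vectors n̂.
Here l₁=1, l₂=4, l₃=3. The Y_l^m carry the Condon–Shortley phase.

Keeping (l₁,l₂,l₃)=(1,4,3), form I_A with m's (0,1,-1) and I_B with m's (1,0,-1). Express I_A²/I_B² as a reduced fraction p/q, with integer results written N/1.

l's match ⇒ only the (l;m) 3-j factors differ between A and B.
A: triangle coeff Δ(1,4,3) = 1/252; Σ_t [1,1]: t=1:−1/48 = -1/48; (3j)²=5/84 [(1 4 3; 0 1 -1)], sign=-1
B: triangle coeff Δ(1,4,3) = 1/252; Σ_t [0,0]: t=0:+1/96 = 1/96; (3j)²=1/42 [(1 4 3; 1 0 -1)], sign=+1
I_A²/I_B² = (5/84)/(1/42) = 5/2

5/2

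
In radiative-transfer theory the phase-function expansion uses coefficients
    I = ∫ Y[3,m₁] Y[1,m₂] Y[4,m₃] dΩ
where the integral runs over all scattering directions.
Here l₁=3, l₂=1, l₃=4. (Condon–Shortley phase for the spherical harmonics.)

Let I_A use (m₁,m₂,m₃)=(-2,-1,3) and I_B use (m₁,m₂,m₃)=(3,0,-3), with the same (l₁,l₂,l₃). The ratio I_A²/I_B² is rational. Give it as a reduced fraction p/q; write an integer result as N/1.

3/1

Shared (l₁,l₂,l₃)=(3,1,4): N and (l;000)² cancel in I_A²/I_B².
A: Δ = 0!·6!·2!/9! = 1/252; Racah Σ t=0..0: t=0:+1/240 = 1/240; ⇒ 3j(3 1 4; -2 -1 3)² = 1/12, sgn -1
B: Δ = 0!·6!·2!/9! = 1/252; Racah Σ t=0..0: t=0:+1/720 = 1/720; ⇒ 3j(3 1 4; 3 0 -3)² = 1/36, sgn -1
I_A²/I_B² = (1/12)/(1/36) = 3/1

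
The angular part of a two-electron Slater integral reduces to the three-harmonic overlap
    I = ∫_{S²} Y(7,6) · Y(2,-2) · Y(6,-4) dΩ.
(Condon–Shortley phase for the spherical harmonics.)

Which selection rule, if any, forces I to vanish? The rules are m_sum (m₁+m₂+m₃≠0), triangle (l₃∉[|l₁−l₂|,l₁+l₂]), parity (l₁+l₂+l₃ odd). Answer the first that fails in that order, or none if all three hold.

Σmᵢ = 0  ✓
l₃∈[|l₁−l₂|,l₁+l₂]=[5,9], have l₃=6  ✓
Σlᵢ = 15 ⇒ odd  ✗

parity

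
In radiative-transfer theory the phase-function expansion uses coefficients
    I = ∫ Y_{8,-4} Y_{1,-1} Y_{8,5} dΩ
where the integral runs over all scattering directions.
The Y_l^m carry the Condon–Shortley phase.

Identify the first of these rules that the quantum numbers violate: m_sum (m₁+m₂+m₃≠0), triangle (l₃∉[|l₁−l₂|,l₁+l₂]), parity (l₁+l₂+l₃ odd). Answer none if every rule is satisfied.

Σmᵢ = 0  ✓
l₃∈[|l₁−l₂|,l₁+l₂]=[7,9], have l₃=8  ✓
Σlᵢ = 17 ⇒ odd  ✗

parity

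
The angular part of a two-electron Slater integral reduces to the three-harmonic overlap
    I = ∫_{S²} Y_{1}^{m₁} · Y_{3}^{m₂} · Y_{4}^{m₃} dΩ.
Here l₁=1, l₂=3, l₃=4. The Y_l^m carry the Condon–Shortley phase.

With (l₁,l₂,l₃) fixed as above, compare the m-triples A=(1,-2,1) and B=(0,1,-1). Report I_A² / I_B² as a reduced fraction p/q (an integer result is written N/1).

Shared (l₁,l₂,l₃)=(1,3,4): N and (l;000)² cancel in I_A²/I_B².
A: Δ = 0!·2!·6!/9! = 1/252; Racah Σ t=0..0: t=0:+1/240 = 1/240; ⇒ 3j(1 3 4; 1 -2 1)² = 1/84, sgn -1
B: Δ = 0!·2!·6!/9! = 1/252; Racah Σ t=0..0: t=0:+1/48 = 1/48; ⇒ 3j(1 3 4; 0 1 -1)² = 5/84, sgn -1
I_A²/I_B² = (1/84)/(5/84) = 1/5

1/5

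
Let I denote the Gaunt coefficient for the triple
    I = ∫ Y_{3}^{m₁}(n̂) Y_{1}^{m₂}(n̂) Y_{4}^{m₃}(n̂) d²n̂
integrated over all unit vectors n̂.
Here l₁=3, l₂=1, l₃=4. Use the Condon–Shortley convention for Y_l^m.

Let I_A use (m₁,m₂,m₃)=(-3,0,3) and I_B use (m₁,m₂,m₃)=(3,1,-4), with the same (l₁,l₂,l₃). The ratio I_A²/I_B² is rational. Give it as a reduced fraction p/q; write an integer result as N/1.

1/4

l's match ⇒ only the (l;m) 3-j factors differ between A and B.
A: triangle coeff Δ(3,1,4) = 1/252; Σ_t [0,0]: t=0:+1/720 = 1/720; (3j)²=1/36 [(3 1 4; -3 0 3)], sign=-1
B: triangle coeff Δ(3,1,4) = 1/252; Σ_t [0,0]: t=0:+1/1440 = 1/1440; (3j)²=1/9 [(3 1 4; 3 1 -4)], sign=+1
I_A²/I_B² = (1/36)/(1/9) = 1/4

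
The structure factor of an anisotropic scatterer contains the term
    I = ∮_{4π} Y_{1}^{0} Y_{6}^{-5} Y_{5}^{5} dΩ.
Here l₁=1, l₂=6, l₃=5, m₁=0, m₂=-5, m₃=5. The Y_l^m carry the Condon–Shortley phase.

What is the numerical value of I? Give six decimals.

-0.135514

m-sum 0 ✓  L=12 even ✓  5≤5≤7 ✓
Π(2lᵢ+1) = 3×13×11 = 429
triangle coeff Δ(1,6,5) = 1/858
Σ_t [1,1]: t=1:−1/14400 = -1/14400
(3j)²=6/143 [(1 6 5; 0 0 0)], sign=+1
Σ_t [1,1]: t=1:−1/3628800 = -1/3628800
(3j)²=1/78 [(1 6 5; 0 -5 5)], sign=-1
⇒ 4πI² = 3/13
I = (-1)√(3/13/(4π)) = -0.13551395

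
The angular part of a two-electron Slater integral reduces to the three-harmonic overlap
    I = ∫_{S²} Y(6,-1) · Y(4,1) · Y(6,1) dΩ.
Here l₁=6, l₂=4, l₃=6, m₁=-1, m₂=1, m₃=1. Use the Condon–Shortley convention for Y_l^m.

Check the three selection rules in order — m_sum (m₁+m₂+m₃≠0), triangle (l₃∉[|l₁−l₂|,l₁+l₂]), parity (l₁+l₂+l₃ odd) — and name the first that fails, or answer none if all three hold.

m_sum

m₁+m₂+m₃ = -1 + 1 + 1 = 1  ✗
triangle: |6−4|=2 ≤ l₃=6 ≤ 6+4=10
parity: l₁+l₂+l₃ = 16 is even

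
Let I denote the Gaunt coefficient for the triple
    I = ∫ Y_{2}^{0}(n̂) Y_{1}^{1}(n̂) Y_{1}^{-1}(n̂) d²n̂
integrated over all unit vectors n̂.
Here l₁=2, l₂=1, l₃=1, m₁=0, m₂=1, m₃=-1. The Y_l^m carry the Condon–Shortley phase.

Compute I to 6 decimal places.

m-sum 0 ✓  L=4 even ✓  1≤1≤3 ✓
Π(2lᵢ+1) = 5×3×3 = 45
triangle coeff Δ(2,1,1) = 1/30
Σ_t [1,1]: t=1:−1/1 = -1/1
(3j)²=2/15 [(2 1 1; 0 0 0)], sign=+1
Σ_t [2,2]: t=2:+1/4 = 1/4
(3j)²=1/30 [(2 1 1; 0 1 -1)], sign=+1
⇒ 4πI² = 1/5
I = (+1)√(1/5/(4π)) = 0.12615663

0.126157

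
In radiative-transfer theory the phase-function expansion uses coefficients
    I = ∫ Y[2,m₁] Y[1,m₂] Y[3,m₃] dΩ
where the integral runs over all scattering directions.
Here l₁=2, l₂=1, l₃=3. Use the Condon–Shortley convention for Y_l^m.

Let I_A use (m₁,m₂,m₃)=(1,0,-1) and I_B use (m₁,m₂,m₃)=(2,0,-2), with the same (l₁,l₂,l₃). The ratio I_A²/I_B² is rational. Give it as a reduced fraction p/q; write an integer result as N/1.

l's match ⇒ only the (l;m) 3-j factors differ between A and B.
A: triangle coeff Δ(2,1,3) = 1/105; Σ_t [0,0]: t=0:+1/6 = 1/6; (3j)²=8/105 [(2 1 3; 1 0 -1)], sign=+1
B: triangle coeff Δ(2,1,3) = 1/105; Σ_t [0,0]: t=0:+1/24 = 1/24; (3j)²=1/21 [(2 1 3; 2 0 -2)], sign=-1
I_A²/I_B² = (8/105)/(1/21) = 8/5

8/5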